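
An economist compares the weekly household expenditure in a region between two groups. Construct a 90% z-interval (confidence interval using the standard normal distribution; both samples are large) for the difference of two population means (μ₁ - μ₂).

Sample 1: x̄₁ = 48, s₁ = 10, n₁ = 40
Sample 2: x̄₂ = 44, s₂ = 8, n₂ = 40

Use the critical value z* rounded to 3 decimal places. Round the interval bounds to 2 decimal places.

Both samples are large (n₁ = 40 ≥ 30, n₂ = 40 ≥ 30), so a z-interval for the difference of means applies.

Point estimate: x̄₁ - x̄₂ = 48 - 44 = 4

Standard error: SE = √(s₁²/n₁ + s₂²/n₂)
= √(10²/40 + 8²/40)
= √(2.500000 + 1.600000)
= 2.024846

For 90% confidence, z* = 1.645 (from standard normal table)
Margin of error: E = z* × SE = 1.645 × 2.024846 = 3.3309

Z-interval: (x̄₁ - x̄₂) ± E = 4 ± 3.3309 = (0.6691, 7.3309)

Rounded to 2 decimal places:

(0.67, 7.33)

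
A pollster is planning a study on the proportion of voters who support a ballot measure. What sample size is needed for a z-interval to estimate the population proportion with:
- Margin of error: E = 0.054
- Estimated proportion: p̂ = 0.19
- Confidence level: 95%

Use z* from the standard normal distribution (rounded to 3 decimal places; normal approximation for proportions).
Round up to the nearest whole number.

Using z* for proportion z-interval (normal approximation).

For 95% confidence, z* = 1.96 (from standard normal table)

Sample size formula for proportion z-interval: n = z*²p̂(1-p̂)/E²

n = 1.96² × 0.19 × 0.81 / 0.054²
  = 3.8416 × 0.1539 / 0.002916
  = 202.7511

Round up to the nearest whole number: n = 203

203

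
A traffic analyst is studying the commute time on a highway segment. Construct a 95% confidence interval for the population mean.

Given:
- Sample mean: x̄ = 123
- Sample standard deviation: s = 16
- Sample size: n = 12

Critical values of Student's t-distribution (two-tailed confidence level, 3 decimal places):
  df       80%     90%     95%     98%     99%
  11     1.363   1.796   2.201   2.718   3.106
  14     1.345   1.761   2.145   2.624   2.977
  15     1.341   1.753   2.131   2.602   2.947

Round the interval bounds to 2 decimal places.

The population standard deviation σ is unknown (only the sample standard deviation s is given), so use a t-interval with df = n - 1 = 12 - 1 = 11.

For 95% confidence with df = 11, t* = 2.201 (from t-table)

Standard error: SE = s/√n = 16/√12 = 4.618802

Margin of error: E = t* × SE = 2.201 × 4.618802 = 10.1660

T-interval: x̄ ± E = 123 ± 10.1660 = (112.8340, 133.1660)

Rounded to 2 decimal places:

(112.83, 133.17)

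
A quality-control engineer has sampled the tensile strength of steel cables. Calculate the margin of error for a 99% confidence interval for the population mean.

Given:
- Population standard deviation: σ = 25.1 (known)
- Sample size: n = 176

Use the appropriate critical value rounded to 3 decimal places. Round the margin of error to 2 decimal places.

The population standard deviation σ is known, so use the z-interval margin of error formula.

For 99% confidence, z* = 2.576 (from standard normal table)

Margin of error formula for z-interval: E = z* × σ/√n

E = 2.576 × 25.1/√176
  = 2.576 × 1.891984
  = 4.8737

Rounded to 2 decimal places:

4.87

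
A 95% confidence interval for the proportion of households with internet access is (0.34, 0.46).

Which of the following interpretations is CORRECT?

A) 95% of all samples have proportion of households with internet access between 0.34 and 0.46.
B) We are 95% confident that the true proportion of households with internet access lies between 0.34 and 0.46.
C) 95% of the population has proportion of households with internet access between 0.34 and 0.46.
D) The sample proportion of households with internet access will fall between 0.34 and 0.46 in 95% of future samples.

A confidence interval represents our confidence in the procedure, not a probability statement about the parameter.

Key concept: If we repeated this sampling process many times and computed a 95% CI each time, about 95% of those intervals would contain the true population parameter.

For this specific interval (0.34, 0.46):
- Midpoint (point estimate): 0.4
- Margin of error: 0.06

The correct interpretation is the one stating confidence that the true parameter lies in the interval — option B.

B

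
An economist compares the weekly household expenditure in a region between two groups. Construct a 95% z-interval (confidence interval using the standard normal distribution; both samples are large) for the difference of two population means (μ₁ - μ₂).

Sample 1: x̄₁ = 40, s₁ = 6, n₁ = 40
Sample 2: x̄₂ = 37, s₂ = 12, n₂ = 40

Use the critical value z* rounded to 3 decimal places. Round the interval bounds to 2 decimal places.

Both samples are large (n₁ = 40 ≥ 30, n₂ = 40 ≥ 30), so a z-interval for the difference of means applies.

Point estimate: x̄₁ - x̄₂ = 40 - 37 = 3

Standard error: SE = √(s₁²/n₁ + s₂²/n₂)
= √(6²/40 + 12²/40)
= √(0.900000 + 3.600000)
= 2.121320

For 95% confidence, z* = 1.96 (from standard normal table)
Margin of error: E = z* × SE = 1.96 × 2.121320 = 4.1578

Z-interval: (x̄₁ - x̄₂) ± E = 3 ± 4.1578 = (-1.1578, 7.1578)

Rounded to 2 decimal places:

(-1.16, 7.16)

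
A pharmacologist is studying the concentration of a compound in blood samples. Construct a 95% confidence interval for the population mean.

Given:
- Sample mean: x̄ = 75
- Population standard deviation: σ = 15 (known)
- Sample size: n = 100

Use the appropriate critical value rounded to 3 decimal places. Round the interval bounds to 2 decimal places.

The population standard deviation σ is known, so use a z-interval (standard normal critical value).

For 95% confidence, z* = 1.96 (from standard normal table)

Standard error: SE = σ/√n = 15/√100 = 1.500000

Margin of error: E = z* × SE = 1.96 × 1.500000 = 2.9400

Z-interval: x̄ ± E = 75 ± 2.9400 = (72.0600, 77.9400)

Rounded to 2 decimal places:

(72.06, 77.94)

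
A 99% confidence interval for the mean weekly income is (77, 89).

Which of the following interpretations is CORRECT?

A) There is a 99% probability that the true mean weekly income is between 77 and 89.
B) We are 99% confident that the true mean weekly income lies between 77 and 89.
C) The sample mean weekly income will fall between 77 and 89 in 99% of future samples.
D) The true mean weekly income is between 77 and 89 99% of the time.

A confidence interval represents our confidence in the procedure, not a probability statement about the parameter.

Key concept: If we repeated this sampling process many times and computed a 99% CI each time, about 99% of those intervals would contain the true population parameter.

For this specific interval (77, 89):
- Midpoint (point estimate): 83
- Margin of error: 6

The correct interpretation is the one stating confidence that the true parameter lies in the interval — option B.

B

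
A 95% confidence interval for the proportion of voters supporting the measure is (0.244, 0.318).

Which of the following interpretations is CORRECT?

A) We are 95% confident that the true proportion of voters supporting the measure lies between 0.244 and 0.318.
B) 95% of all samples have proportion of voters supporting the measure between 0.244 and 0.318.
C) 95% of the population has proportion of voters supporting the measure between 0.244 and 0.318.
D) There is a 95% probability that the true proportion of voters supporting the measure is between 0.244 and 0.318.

A confidence interval represents our confidence in the procedure, not a probability statement about the parameter.

Key concept: If we repeated this sampling process many times and computed a 95% CI each time, about 95% of those intervals would contain the true population parameter.

For this specific interval (0.244, 0.318):
- Midpoint (point estimate): 0.281
- Margin of error: 0.037

The correct interpretation is the one stating confidence that the true parameter lies in the interval — option A.

A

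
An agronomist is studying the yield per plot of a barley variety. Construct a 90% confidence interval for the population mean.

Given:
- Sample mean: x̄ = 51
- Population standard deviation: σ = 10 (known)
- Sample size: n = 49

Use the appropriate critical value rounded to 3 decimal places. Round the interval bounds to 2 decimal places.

The population standard deviation σ is known, so use a z-interval (standard normal critical value).

For 90% confidence, z* = 1.645 (from standard normal table)

Standard error: SE = σ/√n = 10/√49 = 1.428571

Margin of error: E = z* × SE = 1.645 × 1.428571 = 2.3500

Z-interval: x̄ ± E = 51 ± 2.3500 = (48.6500, 53.3500)

Rounded to 2 decimal places:

(48.65, 53.35)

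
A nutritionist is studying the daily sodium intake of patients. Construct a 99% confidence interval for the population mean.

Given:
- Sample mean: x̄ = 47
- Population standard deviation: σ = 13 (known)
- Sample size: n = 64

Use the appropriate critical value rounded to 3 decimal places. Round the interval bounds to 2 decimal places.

The population standard deviation σ is known, so use a z-interval (standard normal critical value).

For 99% confidence, z* = 2.576 (from standard normal table)

Standard error: SE = σ/√n = 13/√64 = 1.625000

Margin of error: E = z* × SE = 2.576 × 1.625000 = 4.1860

Z-interval: x̄ ± E = 47 ± 4.1860 = (42.8140, 51.1860)

Rounded to 2 decimal places:

(42.81, 51.19)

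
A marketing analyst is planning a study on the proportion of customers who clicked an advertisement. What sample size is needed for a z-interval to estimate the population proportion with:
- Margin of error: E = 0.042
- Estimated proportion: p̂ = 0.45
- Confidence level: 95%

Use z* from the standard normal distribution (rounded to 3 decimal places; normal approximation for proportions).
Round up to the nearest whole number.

Using z* for proportion z-interval (normal approximation).

For 95% confidence, z* = 1.96 (from standard normal table)

Sample size formula for proportion z-interval: n = z*²p̂(1-p̂)/E²

n = 1.96² × 0.45 × 0.55 / 0.042²
  = 3.8416 × 0.2475 / 0.001764
  = 539 (exactly)

This is already a whole number, so no rounding up is needed: n = 539

539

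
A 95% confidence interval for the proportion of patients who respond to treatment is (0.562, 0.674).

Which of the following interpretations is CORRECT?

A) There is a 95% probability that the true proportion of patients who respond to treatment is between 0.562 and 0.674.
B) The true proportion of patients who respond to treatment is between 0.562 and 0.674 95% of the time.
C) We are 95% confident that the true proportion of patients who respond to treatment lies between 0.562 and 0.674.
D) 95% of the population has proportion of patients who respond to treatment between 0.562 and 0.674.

A confidence interval represents our confidence in the procedure, not a probability statement about the parameter.

Key concept: If we repeated this sampling process many times and computed a 95% CI each time, about 95% of those intervals would contain the true population parameter.

For this specific interval (0.562, 0.674):
- Midpoint (point estimate): 0.618
- Margin of error: 0.056

The correct interpretation is the one stating confidence that the true parameter lies in the interval — option C.

C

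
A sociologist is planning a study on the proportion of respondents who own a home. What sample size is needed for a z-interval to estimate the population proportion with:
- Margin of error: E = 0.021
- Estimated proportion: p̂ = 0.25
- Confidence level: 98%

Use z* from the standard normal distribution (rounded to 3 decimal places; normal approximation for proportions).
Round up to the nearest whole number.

Using z* for proportion z-interval (normal approximation).

For 98% confidence, z* = 2.326 (from standard normal table)

Sample size formula for proportion z-interval: n = z*²p̂(1-p̂)/E²

n = 2.326² × 0.25 × 0.75 / 0.021²
  = 5.410276 × 0.1875 / 0.000441
  = 2300.2874

Round up to the nearest whole number: n = 2301

2301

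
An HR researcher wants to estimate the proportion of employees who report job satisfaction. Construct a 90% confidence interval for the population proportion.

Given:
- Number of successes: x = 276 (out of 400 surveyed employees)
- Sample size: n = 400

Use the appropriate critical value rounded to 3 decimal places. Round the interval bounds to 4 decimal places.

Sample proportion: p̂ = 276/400 = 0.690000

Check conditions for normal approximation:
  np̂ = 276 ≥ 10 ✓
  n(1-p̂) = 124 ≥ 10 ✓

The sample is large enough, so use a z-interval (normal approximation) for the proportion.

For 90% confidence, z* = 1.645 (from standard normal table)

Standard error: SE = √(p̂(1-p̂)/n) = √(0.690000×0.310000/400) = 0.02312466

Margin of error: E = z* × SE = 1.645 × 0.02312466 = 0.038040

Z-interval: p̂ ± E = 0.690000 ± 0.038040 = (0.651960, 0.728040)

Rounded to 4 decimal places:

(0.6520, 0.7280)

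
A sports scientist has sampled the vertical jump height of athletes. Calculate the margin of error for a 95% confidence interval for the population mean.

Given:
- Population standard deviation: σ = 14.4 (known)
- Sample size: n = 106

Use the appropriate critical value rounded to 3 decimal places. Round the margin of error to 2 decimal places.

The population standard deviation σ is known, so use the z-interval margin of error formula.

For 95% confidence, z* = 1.96 (from standard normal table)

Margin of error formula for z-interval: E = z* × σ/√n

E = 1.96 × 14.4/√106
  = 1.96 × 1.398652
  = 2.7414

Rounded to 2 decimal places:

2.74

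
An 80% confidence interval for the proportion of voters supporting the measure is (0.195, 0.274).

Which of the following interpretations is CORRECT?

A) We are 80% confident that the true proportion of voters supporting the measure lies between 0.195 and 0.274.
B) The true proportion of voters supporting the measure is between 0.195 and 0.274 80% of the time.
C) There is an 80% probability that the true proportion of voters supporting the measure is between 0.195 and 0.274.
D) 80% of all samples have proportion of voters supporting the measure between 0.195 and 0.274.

A confidence interval represents our confidence in the procedure, not a probability statement about the parameter.

Key concept: If we repeated this sampling process many times and computed an 80% CI each time, about 80% of those intervals would contain the true population parameter.

For this specific interval (0.195, 0.274):
- Midpoint (point estimate): 0.2345
- Margin of error: 0.0395

The correct interpretation is the one stating confidence that the true parameter lies in the interval — option A.

A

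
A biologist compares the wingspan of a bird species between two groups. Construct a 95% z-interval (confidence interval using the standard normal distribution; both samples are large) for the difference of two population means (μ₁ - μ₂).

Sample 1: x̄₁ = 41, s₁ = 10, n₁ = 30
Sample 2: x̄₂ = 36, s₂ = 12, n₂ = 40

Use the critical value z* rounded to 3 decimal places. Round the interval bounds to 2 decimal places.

Both samples are large (n₁ = 30 ≥ 30, n₂ = 40 ≥ 30), so a z-interval for the difference of means applies.

Point estimate: x̄₁ - x̄₂ = 41 - 36 = 5

Standard error: SE = √(s₁²/n₁ + s₂²/n₂)
= √(10²/30 + 12²/40)
= √(3.333333 + 3.600000)
= 2.633122

For 95% confidence, z* = 1.96 (from standard normal table)
Margin of error: E = z* × SE = 1.96 × 2.633122 = 5.1609

Z-interval: (x̄₁ - x̄₂) ± E = 5 ± 5.1609 = (-0.1609, 10.1609)

Rounded to 2 decimal places:

(-0.16, 10.16)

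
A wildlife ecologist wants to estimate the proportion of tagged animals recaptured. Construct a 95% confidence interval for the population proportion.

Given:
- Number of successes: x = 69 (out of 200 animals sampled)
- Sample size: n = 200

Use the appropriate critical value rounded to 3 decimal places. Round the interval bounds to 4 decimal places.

Sample proportion: p̂ = 69/200 = 0.345000

Check conditions for normal approximation:
  np̂ = 69 ≥ 10 ✓
  n(1-p̂) = 131 ≥ 10 ✓

The sample is large enough, so use a z-interval (normal approximation) for the proportion.

For 95% confidence, z* = 1.96 (from standard normal table)

Standard error: SE = √(p̂(1-p̂)/n) = √(0.345000×0.655000/200) = 0.03361361

Margin of error: E = z* × SE = 1.96 × 0.03361361 = 0.065883

Z-interval: p̂ ± E = 0.345000 ± 0.065883 = (0.279117, 0.410883)

Rounded to 4 decimal places:

(0.2791, 0.4109)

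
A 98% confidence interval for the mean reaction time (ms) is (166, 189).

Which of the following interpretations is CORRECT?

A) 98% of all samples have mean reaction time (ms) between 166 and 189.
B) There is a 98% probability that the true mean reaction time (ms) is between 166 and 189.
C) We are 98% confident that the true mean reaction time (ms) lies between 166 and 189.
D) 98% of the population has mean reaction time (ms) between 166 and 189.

A confidence interval represents our confidence in the procedure, not a probability statement about the parameter.

Key concept: If we repeated this sampling process many times and computed a 98% CI each time, about 98% of those intervals would contain the true population parameter.

For this specific interval (166, 189):
- Midpoint (point estimate): 177.5
- Margin of error: 11.5

The correct interpretation is the one stating confidence that the true parameter lies in the interval — option C.

C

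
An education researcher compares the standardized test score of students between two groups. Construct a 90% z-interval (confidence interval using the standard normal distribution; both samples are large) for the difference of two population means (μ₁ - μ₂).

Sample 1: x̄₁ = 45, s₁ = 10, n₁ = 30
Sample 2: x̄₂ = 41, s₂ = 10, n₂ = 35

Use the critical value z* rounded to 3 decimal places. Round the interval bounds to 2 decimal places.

Both samples are large (n₁ = 30 ≥ 30, n₂ = 35 ≥ 30), so a z-interval for the difference of means applies.

Point estimate: x̄₁ - x̄₂ = 45 - 41 = 4

Standard error: SE = √(s₁²/n₁ + s₂²/n₂)
= √(10²/30 + 10²/35)
= √(3.333333 + 2.857143)
= 2.488067

For 90% confidence, z* = 1.645 (from standard normal table)
Margin of error: E = z* × SE = 1.645 × 2.488067 = 4.0929

Z-interval: (x̄₁ - x̄₂) ± E = 4 ± 4.0929 = (-0.0929, 8.0929)

Rounded to 2 decimal places:

(-0.09, 8.09)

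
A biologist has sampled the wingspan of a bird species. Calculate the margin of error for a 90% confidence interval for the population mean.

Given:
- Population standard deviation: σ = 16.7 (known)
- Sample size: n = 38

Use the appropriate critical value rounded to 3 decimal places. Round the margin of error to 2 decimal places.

The population standard deviation σ is known, so use the z-interval margin of error formula.

For 90% confidence, z* = 1.645 (from standard normal table)

Margin of error formula for z-interval: E = z* × σ/√n

E = 1.645 × 16.7/√38
  = 1.645 × 2.709098
  = 4.4565

Rounded to 2 decimal places:

4.46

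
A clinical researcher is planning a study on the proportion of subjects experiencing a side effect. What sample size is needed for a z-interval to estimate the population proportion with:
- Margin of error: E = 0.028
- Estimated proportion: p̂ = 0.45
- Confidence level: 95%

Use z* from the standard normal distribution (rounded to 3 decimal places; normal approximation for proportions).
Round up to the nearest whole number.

Using z* for proportion z-interval (normal approximation).

For 95% confidence, z* = 1.96 (from standard normal table)

Sample size formula for proportion z-interval: n = z*²p̂(1-p̂)/E²

n = 1.96² × 0.45 × 0.55 / 0.028²
  = 3.8416 × 0.2475 / 0.000784
  = 1212.7500

Round up to the nearest whole number: n = 1213

1213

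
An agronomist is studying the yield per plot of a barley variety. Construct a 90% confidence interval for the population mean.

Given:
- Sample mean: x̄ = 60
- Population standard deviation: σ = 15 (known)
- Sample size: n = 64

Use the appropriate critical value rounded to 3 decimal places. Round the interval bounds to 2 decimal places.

The population standard deviation σ is known, so use a z-interval (standard normal critical value).

For 90% confidence, z* = 1.645 (from standard normal table)

Standard error: SE = σ/√n = 15/√64 = 1.875000

Margin of error: E = z* × SE = 1.645 × 1.875000 = 3.0844

Z-interval: x̄ ± E = 60 ± 3.0844 = (56.9156, 63.0844)

Rounded to 2 decimal places:

(56.92, 63.08)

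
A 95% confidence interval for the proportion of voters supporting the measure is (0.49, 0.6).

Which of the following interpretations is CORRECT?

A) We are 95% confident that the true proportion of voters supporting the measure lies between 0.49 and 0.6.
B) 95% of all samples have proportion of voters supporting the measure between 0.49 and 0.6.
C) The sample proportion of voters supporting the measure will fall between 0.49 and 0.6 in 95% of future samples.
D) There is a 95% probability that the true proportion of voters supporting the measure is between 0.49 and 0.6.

A confidence interval represents our confidence in the procedure, not a probability statement about the parameter.

Key concept: If we repeated this sampling process many times and computed a 95% CI each time, about 95% of those intervals would contain the true population parameter.

For this specific interval (0.49, 0.6):
- Midpoint (point estimate): 0.545
- Margin of error: 0.055

The correct interpretation is the one stating confidence that the true parameter lies in the interval — option A.

A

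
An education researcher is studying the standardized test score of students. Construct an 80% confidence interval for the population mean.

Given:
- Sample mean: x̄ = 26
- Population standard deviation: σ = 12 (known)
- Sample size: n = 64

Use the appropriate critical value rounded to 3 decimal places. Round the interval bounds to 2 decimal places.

The population standard deviation σ is known, so use a z-interval (standard normal critical value).

For 80% confidence, z* = 1.282 (from standard normal table)

Standard error: SE = σ/√n = 12/√64 = 1.500000

Margin of error: E = z* × SE = 1.282 × 1.500000 = 1.9230

Z-interval: x̄ ± E = 26 ± 1.9230 = (24.0770, 27.9230)

Rounded to 2 decimal places:

(24.08, 27.92)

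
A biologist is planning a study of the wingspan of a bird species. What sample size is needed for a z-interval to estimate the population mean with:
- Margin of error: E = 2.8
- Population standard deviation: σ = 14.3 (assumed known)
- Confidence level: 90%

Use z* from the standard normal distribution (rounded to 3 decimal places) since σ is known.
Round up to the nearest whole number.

Using z* since population σ is known (z-interval formula).

For 90% confidence, z* = 1.645 (from standard normal table)

Sample size formula for z-interval: n = (z*σ/E)²

n = (1.645 × 14.3 / 2.8)²
  = (8.401250)²
  = 70.5810

Round up to the nearest whole number: n = 71

71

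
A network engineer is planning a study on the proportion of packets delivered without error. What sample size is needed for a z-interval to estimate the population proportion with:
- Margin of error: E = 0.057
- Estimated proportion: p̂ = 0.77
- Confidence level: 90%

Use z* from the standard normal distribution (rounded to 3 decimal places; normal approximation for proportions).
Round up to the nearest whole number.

Using z* for proportion z-interval (normal approximation).

For 90% confidence, z* = 1.645 (from standard normal table)

Sample size formula for proportion z-interval: n = z*²p̂(1-p̂)/E²

n = 1.645² × 0.77 × 0.23 / 0.057²
  = 2.706025 × 0.1771 / 0.003249
  = 147.5029

Round up to the nearest whole number: n = 148

148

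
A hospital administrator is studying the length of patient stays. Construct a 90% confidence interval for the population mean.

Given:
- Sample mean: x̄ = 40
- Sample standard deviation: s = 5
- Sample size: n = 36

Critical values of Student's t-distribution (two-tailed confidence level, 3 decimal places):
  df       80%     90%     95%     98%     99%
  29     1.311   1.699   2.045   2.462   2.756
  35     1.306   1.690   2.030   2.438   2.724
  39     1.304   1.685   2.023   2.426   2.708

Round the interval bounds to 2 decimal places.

The population standard deviation σ is unknown (only the sample standard deviation s is given), so use a t-interval with df = n - 1 = 36 - 1 = 35.

For 90% confidence with df = 35, t* = 1.690 (from t-table)

Standard error: SE = s/√n = 5/√36 = 0.833333

Margin of error: E = t* × SE = 1.690 × 0.833333 = 1.4083

T-interval: x̄ ± E = 40 ± 1.4083 = (38.5917, 41.4083)

Rounded to 2 decimal places:

(38.59, 41.41)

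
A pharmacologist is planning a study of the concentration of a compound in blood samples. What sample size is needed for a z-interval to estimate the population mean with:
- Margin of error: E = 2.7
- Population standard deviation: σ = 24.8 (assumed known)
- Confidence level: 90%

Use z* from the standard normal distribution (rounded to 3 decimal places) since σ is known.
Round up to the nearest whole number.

Using z* since population σ is known (z-interval formula).

For 90% confidence, z* = 1.645 (from standard normal table)

Sample size formula for z-interval: n = (z*σ/E)²

n = (1.645 × 24.8 / 2.7)²
  = (15.109630)²
  = 228.3009

Round up to the nearest whole number: n = 229

229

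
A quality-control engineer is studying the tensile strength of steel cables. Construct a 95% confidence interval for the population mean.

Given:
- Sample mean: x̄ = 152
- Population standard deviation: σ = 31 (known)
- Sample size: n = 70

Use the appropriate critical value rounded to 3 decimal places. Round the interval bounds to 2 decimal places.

The population standard deviation σ is known, so use a z-interval (standard normal critical value).

For 95% confidence, z* = 1.96 (from standard normal table)

Standard error: SE = σ/√n = 31/√70 = 3.705209

Margin of error: E = z* × SE = 1.96 × 3.705209 = 7.2622

Z-interval: x̄ ± E = 152 ± 7.2622 = (144.7378, 159.2622)

Rounded to 2 decimal places:

(144.74, 159.26)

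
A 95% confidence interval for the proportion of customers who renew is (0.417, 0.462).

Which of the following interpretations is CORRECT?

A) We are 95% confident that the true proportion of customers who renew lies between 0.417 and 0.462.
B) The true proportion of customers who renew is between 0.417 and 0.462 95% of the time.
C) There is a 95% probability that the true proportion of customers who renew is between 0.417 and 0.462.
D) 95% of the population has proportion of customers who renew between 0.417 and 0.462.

A confidence interval represents our confidence in the procedure, not a probability statement about the parameter.

Key concept: If we repeated this sampling process many times and computed a 95% CI each time, about 95% of those intervals would contain the true population parameter.

For this specific interval (0.417, 0.462):
- Midpoint (point estimate): 0.4395
- Margin of error: 0.0225

The correct interpretation is the one stating confidence that the true parameter lies in the interval — option A.

A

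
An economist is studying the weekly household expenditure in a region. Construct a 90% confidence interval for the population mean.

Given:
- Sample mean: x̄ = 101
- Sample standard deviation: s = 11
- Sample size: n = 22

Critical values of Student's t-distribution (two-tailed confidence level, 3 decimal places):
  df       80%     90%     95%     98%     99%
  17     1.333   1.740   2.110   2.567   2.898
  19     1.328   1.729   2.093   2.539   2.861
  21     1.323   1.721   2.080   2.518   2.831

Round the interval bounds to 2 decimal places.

The population standard deviation σ is unknown (only the sample standard deviation s is given), so use a t-interval with df = n - 1 = 22 - 1 = 21.

For 90% confidence with df = 21, t* = 1.721 (from t-table)

Standard error: SE = s/√n = 11/√22 = 2.345208

Margin of error: E = t* × SE = 1.721 × 2.345208 = 4.0361

T-interval: x̄ ± E = 101 ± 4.0361 = (96.9639, 105.0361)

Rounded to 2 decimal places:

(96.96, 105.04)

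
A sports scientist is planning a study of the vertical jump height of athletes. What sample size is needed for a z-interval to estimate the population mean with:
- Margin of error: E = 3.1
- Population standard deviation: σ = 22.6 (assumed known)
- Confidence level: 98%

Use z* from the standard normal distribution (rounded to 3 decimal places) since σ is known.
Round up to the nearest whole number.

Using z* since population σ is known (z-interval formula).

For 98% confidence, z* = 2.326 (from standard normal table)

Sample size formula for z-interval: n = (z*σ/E)²

n = (2.326 × 22.6 / 3.1)²
  = (16.957290)²
  = 287.5497

Round up to the nearest whole number: n = 288

288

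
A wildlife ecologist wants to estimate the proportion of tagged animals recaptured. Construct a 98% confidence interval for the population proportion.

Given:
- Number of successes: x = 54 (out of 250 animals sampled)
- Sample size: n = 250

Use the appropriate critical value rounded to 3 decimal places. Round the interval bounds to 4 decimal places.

Sample proportion: p̂ = 54/250 = 0.216000

Check conditions for normal approximation:
  np̂ = 54 ≥ 10 ✓
  n(1-p̂) = 196 ≥ 10 ✓

The sample is large enough, so use a z-interval (normal approximation) for the proportion.

For 98% confidence, z* = 2.326 (from standard normal table)

Standard error: SE = √(p̂(1-p̂)/n) = √(0.216000×0.784000/250) = 0.02602645

Margin of error: E = z* × SE = 2.326 × 0.02602645 = 0.060538

Z-interval: p̂ ± E = 0.216000 ± 0.060538 = (0.155462, 0.276538)

Rounded to 4 decimal places:

(0.1555, 0.2765)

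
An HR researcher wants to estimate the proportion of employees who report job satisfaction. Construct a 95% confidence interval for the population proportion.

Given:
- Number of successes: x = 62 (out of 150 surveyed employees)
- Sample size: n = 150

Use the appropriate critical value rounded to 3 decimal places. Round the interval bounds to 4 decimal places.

Sample proportion: p̂ = 62/150 = 0.413333

Check conditions for normal approximation:
  np̂ = 62 ≥ 10 ✓
  n(1-p̂) = 88 ≥ 10 ✓

The sample is large enough, so use a z-interval (normal approximation) for the proportion.

For 95% confidence, z* = 1.96 (from standard normal table)

Standard error: SE = √(p̂(1-p̂)/n) = √(0.413333×0.586667/150) = 0.04020687

Margin of error: E = z* × SE = 1.96 × 0.04020687 = 0.078805

Z-interval: p̂ ± E = 0.413333 ± 0.078805 = (0.334528, 0.492139)

Rounded to 4 decimal places:

(0.3345, 0.4921)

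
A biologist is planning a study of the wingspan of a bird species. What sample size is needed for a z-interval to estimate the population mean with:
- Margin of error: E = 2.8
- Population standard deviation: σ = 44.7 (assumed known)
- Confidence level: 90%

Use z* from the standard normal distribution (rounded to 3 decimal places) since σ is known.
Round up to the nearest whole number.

Using z* since population σ is known (z-interval formula).

For 90% confidence, z* = 1.645 (from standard normal table)

Sample size formula for z-interval: n = (z*σ/E)²

n = (1.645 × 44.7 / 2.8)²
  = (26.261250)²
  = 689.6533

Round up to the nearest whole number: n = 690

690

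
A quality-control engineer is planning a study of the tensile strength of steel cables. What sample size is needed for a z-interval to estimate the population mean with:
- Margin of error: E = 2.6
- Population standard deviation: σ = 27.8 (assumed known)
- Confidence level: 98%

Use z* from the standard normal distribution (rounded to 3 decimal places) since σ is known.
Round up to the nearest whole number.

Using z* since population σ is known (z-interval formula).

For 98% confidence, z* = 2.326 (from standard normal table)

Sample size formula for z-interval: n = (z*σ/E)²

n = (2.326 × 27.8 / 2.6)²
  = (24.870308)²
  = 618.5322

Round up to the nearest whole number: n = 619

619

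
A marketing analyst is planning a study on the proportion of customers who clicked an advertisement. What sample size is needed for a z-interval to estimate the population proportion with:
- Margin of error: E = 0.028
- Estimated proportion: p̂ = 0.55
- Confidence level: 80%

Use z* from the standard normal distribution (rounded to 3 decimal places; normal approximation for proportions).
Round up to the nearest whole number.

Using z* for proportion z-interval (normal approximation).

For 80% confidence, z* = 1.282 (from standard normal table)

Sample size formula for proportion z-interval: n = z*²p̂(1-p̂)/E²

n = 1.282² × 0.55 × 0.45 / 0.028²
  = 1.643524 × 0.2475 / 0.000784
  = 518.8421

Round up to the nearest whole number: n = 519

519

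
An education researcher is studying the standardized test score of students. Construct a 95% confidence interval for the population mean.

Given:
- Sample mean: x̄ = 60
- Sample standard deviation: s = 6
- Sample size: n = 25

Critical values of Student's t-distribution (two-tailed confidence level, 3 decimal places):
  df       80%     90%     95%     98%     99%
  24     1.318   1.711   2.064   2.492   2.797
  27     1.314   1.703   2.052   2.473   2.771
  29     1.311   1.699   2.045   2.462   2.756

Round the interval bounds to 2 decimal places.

The population standard deviation σ is unknown (only the sample standard deviation s is given), so use a t-interval with df = n - 1 = 25 - 1 = 24.

For 95% confidence with df = 24, t* = 2.064 (from t-table)

Standard error: SE = s/√n = 6/√25 = 1.200000

Margin of error: E = t* × SE = 2.064 × 1.200000 = 2.4768

T-interval: x̄ ± E = 60 ± 2.4768 = (57.5232, 62.4768)

Rounded to 2 decimal places:

(57.52, 62.48)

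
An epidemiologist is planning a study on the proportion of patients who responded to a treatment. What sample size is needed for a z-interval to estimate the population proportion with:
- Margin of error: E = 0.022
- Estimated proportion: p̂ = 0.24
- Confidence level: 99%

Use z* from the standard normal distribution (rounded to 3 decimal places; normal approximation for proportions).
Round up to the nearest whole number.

Using z* for proportion z-interval (normal approximation).

For 99% confidence, z* = 2.576 (from standard normal table)

Sample size formula for proportion z-interval: n = z*²p̂(1-p̂)/E²

n = 2.576² × 0.24 × 0.76 / 0.022²
  = 6.635776 × 0.1824 / 0.000484
  = 2500.7553

Round up to the nearest whole number: n = 2501

2501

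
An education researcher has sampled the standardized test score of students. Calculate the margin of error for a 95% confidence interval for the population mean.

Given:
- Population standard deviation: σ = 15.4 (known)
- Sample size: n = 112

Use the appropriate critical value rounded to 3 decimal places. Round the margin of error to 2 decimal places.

The population standard deviation σ is known, so use the z-interval margin of error formula.

For 95% confidence, z* = 1.96 (from standard normal table)

Margin of error formula for z-interval: E = z* × σ/√n

E = 1.96 × 15.4/√112
  = 1.96 × 1.455163
  = 2.8521

Rounded to 2 decimal places:

2.85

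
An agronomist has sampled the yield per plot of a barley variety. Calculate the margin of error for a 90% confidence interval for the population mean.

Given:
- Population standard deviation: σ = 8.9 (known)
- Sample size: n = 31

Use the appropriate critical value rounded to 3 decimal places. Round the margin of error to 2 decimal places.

The population standard deviation σ is known, so use the z-interval margin of error formula.

For 90% confidence, z* = 1.645 (from standard normal table)

Margin of error formula for z-interval: E = z* × σ/√n

E = 1.645 × 8.9/√31
  = 1.645 × 1.598487
  = 2.6295

Rounded to 2 decimal places:

2.63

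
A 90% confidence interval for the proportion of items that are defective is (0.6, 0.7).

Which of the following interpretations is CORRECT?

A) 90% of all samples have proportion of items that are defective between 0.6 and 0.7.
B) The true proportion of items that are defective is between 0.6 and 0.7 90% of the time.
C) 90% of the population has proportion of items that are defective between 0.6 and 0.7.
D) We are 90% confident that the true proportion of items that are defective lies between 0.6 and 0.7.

A confidence interval represents our confidence in the procedure, not a probability statement about the parameter.

Key concept: If we repeated this sampling process many times and computed a 90% CI each time, about 90% of those intervals would contain the true population parameter.

For this specific interval (0.6, 0.7):
- Midpoint (point estimate): 0.65
- Margin of error: 0.05

The correct interpretation is the one stating confidence that the true parameter lies in the interval — option D.

D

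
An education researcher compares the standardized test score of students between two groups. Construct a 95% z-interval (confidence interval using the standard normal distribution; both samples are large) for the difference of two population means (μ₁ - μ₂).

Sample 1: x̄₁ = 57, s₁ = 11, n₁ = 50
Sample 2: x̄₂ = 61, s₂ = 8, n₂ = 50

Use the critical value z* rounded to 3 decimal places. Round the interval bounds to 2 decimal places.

Both samples are large (n₁ = 50 ≥ 30, n₂ = 50 ≥ 30), so a z-interval for the difference of means applies.

Point estimate: x̄₁ - x̄₂ = 57 - 61 = -4

Standard error: SE = √(s₁²/n₁ + s₂²/n₂)
= √(11²/50 + 8²/50)
= √(2.420000 + 1.280000)
= 1.923538

For 95% confidence, z* = 1.96 (from standard normal table)
Margin of error: E = z* × SE = 1.96 × 1.923538 = 3.7701

Z-interval: (x̄₁ - x̄₂) ± E = -4 ± 3.7701 = (-7.7701, -0.2299)

Rounded to 2 decimal places:

(-7.77, -0.23)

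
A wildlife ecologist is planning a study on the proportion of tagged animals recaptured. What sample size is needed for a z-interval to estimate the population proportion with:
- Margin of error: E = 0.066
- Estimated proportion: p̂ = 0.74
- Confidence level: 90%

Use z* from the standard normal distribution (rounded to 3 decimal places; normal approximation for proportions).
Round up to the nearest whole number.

Using z* for proportion z-interval (normal approximation).

For 90% confidence, z* = 1.645 (from standard normal table)

Sample size formula for proportion z-interval: n = z*²p̂(1-p̂)/E²

n = 1.645² × 0.74 × 0.26 / 0.066²
  = 2.706025 × 0.1924 / 0.004356
  = 119.5223

Round up to the nearest whole number: n = 120

120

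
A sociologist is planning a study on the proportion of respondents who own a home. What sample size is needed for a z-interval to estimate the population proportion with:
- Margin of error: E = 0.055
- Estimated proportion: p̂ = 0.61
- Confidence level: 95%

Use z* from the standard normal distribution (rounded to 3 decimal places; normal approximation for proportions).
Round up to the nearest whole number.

Using z* for proportion z-interval (normal approximation).

For 95% confidence, z* = 1.96 (from standard normal table)

Sample size formula for proportion z-interval: n = z*²p̂(1-p̂)/E²

n = 1.96² × 0.61 × 0.39 / 0.055²
  = 3.8416 × 0.2379 / 0.003025
  = 302.1212

Round up to the nearest whole number: n = 303

303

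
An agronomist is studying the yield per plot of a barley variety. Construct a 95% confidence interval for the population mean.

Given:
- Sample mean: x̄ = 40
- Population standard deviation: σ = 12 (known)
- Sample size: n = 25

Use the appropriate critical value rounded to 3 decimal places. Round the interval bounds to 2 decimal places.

The population standard deviation σ is known, so use a z-interval (standard normal critical value).

For 95% confidence, z* = 1.96 (from standard normal table)

Standard error: SE = σ/√n = 12/√25 = 2.400000

Margin of error: E = z* × SE = 1.96 × 2.400000 = 4.7040

Z-interval: x̄ ± E = 40 ± 4.7040 = (35.2960, 44.7040)

Rounded to 2 decimal places:

(35.30, 44.70)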